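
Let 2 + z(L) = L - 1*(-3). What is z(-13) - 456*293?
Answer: -133620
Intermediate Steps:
z(L) = 1 + L (z(L) = -2 + (L - 1*(-3)) = -2 + (L + 3) = -2 + (3 + L) = 1 + L)
z(-13) - 456*293 = (1 - 13) - 456*293 = -12 - 133608 = -133620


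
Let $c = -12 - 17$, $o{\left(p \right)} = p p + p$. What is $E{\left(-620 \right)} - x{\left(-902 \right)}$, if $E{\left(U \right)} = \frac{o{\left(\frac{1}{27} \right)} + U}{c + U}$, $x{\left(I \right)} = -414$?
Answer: $\frac{196324046}{473121} \approx 414.96$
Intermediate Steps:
$o{\left(p \right)} = p + p^{2}$ ($o{\left(p \right)} = p^{2} + p = p + p^{2}$)
$c = -29$
$E{\left(U \right)} = \frac{\frac{28}{729} + U}{-29 + U}$ ($E{\left(U \right)} = \frac{\frac{1 + \frac{1}{27}}{27} + U}{-29 + U} = \frac{\frac{1}{27} \cdot \frac{28}{27} + U}{-29 + U} = \frac{\frac{28}{729} + U}{-29 + U}$)
$E{\left(-620 \right)} - x{\left(-902 \right)} = \frac{\frac{28}{729} - 620}{-29 - 620} - -414 = \frac{1}{-649} \left(- \frac{451952}{729}\right) + 414 = \left(- \frac{1}{649}\right) \left(- \frac{451952}{729}\right) + 414 = \frac{451952}{473121} + 414 = \frac{196324046}{473121}$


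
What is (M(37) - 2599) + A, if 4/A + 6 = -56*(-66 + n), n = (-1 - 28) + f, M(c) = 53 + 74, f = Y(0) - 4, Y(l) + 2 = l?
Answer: -6983398/2825 ≈ -2472.0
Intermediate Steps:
Y(l) = -2 + l
f = -6 (f = (-2 + 0) - 4 = -2 - 4 = -6)
M(c) = 127
n = -35 (n = (-1 - 28) - 6 = -29 - 6 = -35)
A = 2/2825 (A = 4/(-6 - 56*(-66 - 35)) = 4/(-6 - 56*(-101)) = 4/(-6 + 5656) = 4/5650 = 4*(1/5650) = 2/2825 ≈ 0.00070796)
(M(37) - 2599) + A = (127 - 2599) + 2/2825 = -2472 + 2/2825 = -6983398/2825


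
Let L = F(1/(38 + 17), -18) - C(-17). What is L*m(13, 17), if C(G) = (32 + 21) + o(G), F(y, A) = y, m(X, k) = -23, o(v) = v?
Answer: 45517/55 ≈ 827.58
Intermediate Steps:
C(G) = 53 + G (C(G) = (32 + 21) + G = 53 + G)
L = -1979/55 (L = 1/(38 + 17) - (53 - 17) = 1/55 - 1*36 = 1/55 - 36 = -1979/55 ≈ -35.982)
L*m(13, 17) = -1979/55*(-23) = 45517/55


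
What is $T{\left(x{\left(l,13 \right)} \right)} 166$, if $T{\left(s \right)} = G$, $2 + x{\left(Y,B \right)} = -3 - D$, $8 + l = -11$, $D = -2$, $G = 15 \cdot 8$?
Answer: $19920$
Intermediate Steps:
$G = 120$
$l = -19$ ($l = -8 - 11 = -19$)
$x{\left(Y,B \right)} = -3$ ($x{\left(Y,B \right)} = -2 - 1 = -3$)
$T{\left(s \right)} = 120$
$T{\left(x{\left(l,13 \right)} \right)} 166 = 120 \cdot 166 = 19920$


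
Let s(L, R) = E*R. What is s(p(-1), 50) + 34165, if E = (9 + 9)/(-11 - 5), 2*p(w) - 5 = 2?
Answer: 136435/4 ≈ 34109.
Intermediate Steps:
p(w) = 7/2 (p(w) = 5/2 + (½)*2 = 5/2 + 1 = 7/2)
E = -9/8 (E = 18/(-16) = 18*(-1/16) = -9/8 ≈ -1.1250)
s(L, R) = -9*R/8
s(p(-1), 50) + 34165 = -9/8*50 + 34165 = -225/4 + 34165 = 136435/4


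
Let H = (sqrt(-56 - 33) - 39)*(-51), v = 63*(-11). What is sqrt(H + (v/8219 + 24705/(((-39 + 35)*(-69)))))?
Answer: sqrt(297090186437997 - 7289937423276*I*sqrt(89))/378074 ≈ 45.89 - 5.2422*I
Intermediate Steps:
v = -693
H = 1989 - 51*I*sqrt(89) (H = (sqrt(-89) - 39)*(-51) = (I*sqrt(89) - 39)*(-51) = (-39 + I*sqrt(89))*(-51) = 1989 - 51*I*sqrt(89) ≈ 1989.0 - 481.13*I)
sqrt(H + (v/8219 + 24705/(((-39 + 35)*(-69))))) = sqrt((1989 - 51*I*sqrt(89)) + (-693/8219 + 24705/(((-39 + 35)*(-69))))) = sqrt((1989 - 51*I*sqrt(89)) + (-693*1/8219 + 24705/((-4*(-69))))) = sqrt((1989 - 51*I*sqrt(89)) + (-693/8219 + 24705/276)) = sqrt((1989 - 51*I*sqrt(89)) + (-693/8219 + 24705*(1/276))) = sqrt((1989 - 51*I*sqrt(89)) + (-693/8219 + 8235/92)) = sqrt((1989 - 51*I*sqrt(89)) + 67619709/756148) = sqrt(1571598081/756148 - 51*I*sqrt(89))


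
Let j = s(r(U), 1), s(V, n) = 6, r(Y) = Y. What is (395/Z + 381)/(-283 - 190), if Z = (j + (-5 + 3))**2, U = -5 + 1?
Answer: -6491/7568 ≈ -0.85769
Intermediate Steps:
U = -4
j = 6
Z = 16 (Z = (6 + (-5 + 3))**2 = (6 - 2)**2 = 4**2 = 16)
(395/Z + 381)/(-283 - 190) = (395/16 + 381)/(-283 - 190) = (395*(1/16) + 381)/(-473) = (395/16 + 381)*(-1/473) = (6491/16)*(-1/473) = -6491/7568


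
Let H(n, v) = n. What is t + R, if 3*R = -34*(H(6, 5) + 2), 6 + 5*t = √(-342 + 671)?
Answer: -1378/15 + √329/5 ≈ -88.239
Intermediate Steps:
t = -6/5 + √329/5 (t = -6/5 + √(-342 + 671)/5 = -6/5 + √329/5 ≈ 2.4277)
R = -272/3 (R = (-34*(6 + 2))/3 = (-34*8)/3 = (⅓)*(-272) = -272/3 ≈ -90.667)
t + R = (-6/5 + √329/5) - 272/3 = -1378/15 + √329/5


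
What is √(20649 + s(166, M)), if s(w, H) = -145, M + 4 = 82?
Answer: 2*√5126 ≈ 143.19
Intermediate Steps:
M = 78 (M = -4 + 82 = 78)
√(20649 + s(166, M)) = √(20649 - 145) = √20504 = 2*√5126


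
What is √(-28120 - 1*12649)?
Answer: I*√40769 ≈ 201.91*I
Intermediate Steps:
√(-28120 - 1*12649) = √(-28120 - 12649) = √(-40769) = I*√40769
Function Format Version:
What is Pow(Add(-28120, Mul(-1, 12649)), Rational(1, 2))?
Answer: Mul(I, Pow(40769, Rational(1, 2))) ≈ Mul(201.91, I)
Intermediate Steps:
Pow(Add(-28120, Mul(-1, 12649)), Rational(1, 2)) = Pow(Add(-28120, -12649), Rational(1, 2)) = Pow(-40769, Rational(1, 2)) = Mul(I, Pow(40769, Rational(1, 2)))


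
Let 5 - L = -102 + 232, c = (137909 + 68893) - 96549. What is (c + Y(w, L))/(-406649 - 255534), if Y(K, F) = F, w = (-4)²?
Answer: -110128/662183 ≈ -0.16631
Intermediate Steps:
w = 16
c = 110253 (c = 206802 - 96549 = 110253)
L = -125 (L = 5 - (-102 + 232) = 5 - 1*130 = 5 - 130 = -125)
(c + Y(w, L))/(-406649 - 255534) = (110253 - 125)/(-406649 - 255534) = 110128/(-662183) = 110128*(-1/662183) = -110128/662183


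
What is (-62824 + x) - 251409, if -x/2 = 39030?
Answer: -392293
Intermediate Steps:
x = -78060 (x = -2*39030 = -78060)
(-62824 + x) - 251409 = (-62824 - 78060) - 251409 = -140884 - 251409 = -392293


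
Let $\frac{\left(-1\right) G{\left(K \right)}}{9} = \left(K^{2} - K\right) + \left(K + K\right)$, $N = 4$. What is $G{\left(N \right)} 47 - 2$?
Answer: $-8462$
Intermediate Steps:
$G{\left(K \right)} = - 9 K - 9 K^{2}$ ($G{\left(K \right)} = - 9 \left(\left(K^{2} - K\right) + \left(K + K\right)\right) = - 9 \left(\left(K^{2} - K\right) + 2 K\right) = - 9 \left(K + K^{2}\right) = - 9 K - 9 K^{2}$)
$G{\left(N \right)} 47 - 2 = \left(-9\right) 4 \left(1 + 4\right) 47 - 2 = \left(-9\right) 4 \cdot 5 \cdot 47 - 2 = \left(-180\right) 47 - 2 = -8460 - 2 = -8462$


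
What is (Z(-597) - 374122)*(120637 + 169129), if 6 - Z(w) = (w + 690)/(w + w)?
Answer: -21572808782971/199 ≈ -1.0841e+11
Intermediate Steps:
Z(w) = 6 - (690 + w)/(2*w) (Z(w) = 6 - (w + 690)/(w + w) = 6 - (690 + w)/(2*w))
(Z(-597) - 374122)*(120637 + 169129) = ((11/2 - 345/(-597)) - 374122)*(120637 + 169129) = ((11/2 - 345*(-1/597)) - 374122)*289766 = ((11/2 + 115/199) - 374122)*289766 = (2419/398 - 374122)*289766 = -148898137/398*289766 = -21572808782971/199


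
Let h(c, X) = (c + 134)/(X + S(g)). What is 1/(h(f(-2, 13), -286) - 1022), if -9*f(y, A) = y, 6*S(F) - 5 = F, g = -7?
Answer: -2577/2634902 ≈ -0.00097802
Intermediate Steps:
S(F) = ⅚ + F/6
f(y, A) = -y/9
h(c, X) = (134 + c)/(-⅓ + X) (h(c, X) = (c + 134)/(X + (⅚ + (⅙)*(-7))) = (134 + c)/(X + (⅚ - 7/6)) = (134 + c)/(X - ⅓) = (134 + c)/(-⅓ + X))
1/(h(f(-2, 13), -286) - 1022) = 1/(3*(134 - ⅑*(-2))/(-1 + 3*(-286)) - 1022) = 1/(3*(134 + 2/9)/(-1 - 858) - 1022) = 1/(3*(1208/9)/(-859) - 1022) = 1/(3*(-1/859)*(1208/9) - 1022) = 1/(-1208/2577 - 1022) = 1/(-2634902/2577) = -2577/2634902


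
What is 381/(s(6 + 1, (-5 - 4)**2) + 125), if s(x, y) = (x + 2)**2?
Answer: 381/206 ≈ 1.8495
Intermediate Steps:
s(x, y) = (2 + x)**2
381/(s(6 + 1, (-5 - 4)**2) + 125) = 381/((2 + (6 + 1))**2 + 125) = 381/((2 + 7)**2 + 125) = 381/(9**2 + 125) = 381/(81 + 125) = 381/206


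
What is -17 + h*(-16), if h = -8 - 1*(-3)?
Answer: 63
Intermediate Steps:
h = -5 (h = -8 + 3 = -5)
-17 + h*(-16) = -17 - 5*(-16) = -17 + 80 = 63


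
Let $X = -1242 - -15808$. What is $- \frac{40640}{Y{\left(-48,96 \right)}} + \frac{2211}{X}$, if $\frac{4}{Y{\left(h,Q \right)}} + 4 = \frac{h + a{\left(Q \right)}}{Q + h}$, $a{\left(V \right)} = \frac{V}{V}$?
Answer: $\frac{2210615623}{43698} \approx 50589.0$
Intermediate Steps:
$a{\left(V \right)} = 1$
$Y{\left(h,Q \right)} = \frac{4}{-4 + \frac{1 + h}{Q + h}}$ ($Y{\left(h,Q \right)} = \frac{4}{-4 + \frac{h + 1}{Q + h}} = \frac{4}{-4 + \frac{1 + h}{Q + h}}$)
$X = 14566$ ($X = -1242 + 15808 = 14566$)
$- \frac{40640}{Y{\left(-48,96 \right)}} + \frac{2211}{X} = - \frac{40640}{4 \frac{1}{-1 + 3 \left(-48\right) + 4 \cdot 96} \left(\left(-1\right) 96 - -48\right)} + \frac{2211}{14566} = - \frac{40640}{4 \frac{1}{-1 - 144 + 384} \left(-96 + 48\right)} + 2211 \cdot \frac{1}{14566} = - \frac{40640}{4 \cdot \frac{1}{239} \left(-48\right)} + \frac{2211}{14566} = - \frac{40640}{- \frac{192}{239}} + \frac{2211}{14566} = \left(-40640\right) \left(- \frac{239}{192}\right) + \frac{2211}{14566} = \frac{151765}{3} + \frac{2211}{14566} = \frac{2210615623}{43698}$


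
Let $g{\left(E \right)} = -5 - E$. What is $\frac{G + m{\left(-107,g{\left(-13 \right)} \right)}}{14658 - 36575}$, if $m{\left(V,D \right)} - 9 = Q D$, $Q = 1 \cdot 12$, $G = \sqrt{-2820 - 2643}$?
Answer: $- \frac{15}{3131} - \frac{3 i \sqrt{607}}{21917} \approx -0.0047908 - 0.0033724 i$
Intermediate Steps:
$G = 3 i \sqrt{607}$ ($G = \sqrt{-5463} = 3 i \sqrt{607} \approx 73.912 i$)
$Q = 12$
$m{\left(V,D \right)} = 9 + 12 D$
$\frac{G + m{\left(-107,g{\left(-13 \right)} \right)}}{14658 - 36575} = \frac{3 i \sqrt{607} + \left(9 + 12 \left(-5 - -13\right)\right)}{14658 - 36575} = \frac{3 i \sqrt{607} + \left(9 + 12 \left(-5 + 13\right)\right)}{-21917} = \left(3 i \sqrt{607} + \left(9 + 12 \cdot 8\right)\right) \left(- \frac{1}{21917}\right) = \left(3 i \sqrt{607} + \left(9 + 96\right)\right) \left(- \frac{1}{21917}\right) = \left(3 i \sqrt{607} + 105\right) \left(- \frac{1}{21917}\right) = \left(105 + 3 i \sqrt{607}\right) \left(- \frac{1}{21917}\right) = - \frac{15}{3131} - \frac{3 i \sqrt{607}}{21917}$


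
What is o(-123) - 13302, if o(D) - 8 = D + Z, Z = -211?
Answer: -13628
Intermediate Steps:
o(D) = -203 + D (o(D) = 8 + (D - 211) = 8 + (-211 + D) = -203 + D)
o(-123) - 13302 = (-203 - 123) - 13302 = -326 - 13302 = -13628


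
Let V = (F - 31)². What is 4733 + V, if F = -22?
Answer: 7542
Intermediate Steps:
V = 2809 (V = (-22 - 31)² = (-53)² = 2809)
4733 + V = 4733 + 2809 = 7542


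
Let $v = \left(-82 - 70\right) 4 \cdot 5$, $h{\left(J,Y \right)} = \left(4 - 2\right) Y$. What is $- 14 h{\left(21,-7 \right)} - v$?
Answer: $3236$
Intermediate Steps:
$h{\left(J,Y \right)} = 2 Y$
$v = -3040$ ($v = \left(-152\right) 20 = -3040$)
$- 14 h{\left(21,-7 \right)} - v = - 14 \cdot 2 \left(-7\right) - -3040 = \left(-14\right) \left(-14\right) + 3040 = 196 + 3040 = 3236$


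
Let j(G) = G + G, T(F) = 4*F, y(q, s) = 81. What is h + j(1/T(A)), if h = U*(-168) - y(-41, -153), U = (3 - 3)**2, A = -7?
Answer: -1135/14 ≈ -81.071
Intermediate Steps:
U = 0 (U = 0**2 = 0)
j(G) = 2*G
h = -81 (h = 0*(-168) - 1*81 = 0 - 81 = -81)
h + j(1/T(A)) = -81 + 2/((4*(-7))) = -81 + 2/(-28) = -81 + 2*(-1/28) = -81 - 1/14 = -1135/14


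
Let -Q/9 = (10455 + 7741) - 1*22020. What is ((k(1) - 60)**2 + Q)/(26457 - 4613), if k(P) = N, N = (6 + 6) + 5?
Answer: 36265/21844 ≈ 1.6602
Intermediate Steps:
N = 17 (N = 12 + 5 = 17)
k(P) = 17
Q = 34416 (Q = -9*((10455 + 7741) - 1*22020) = -9*(18196 - 22020) = -9*(-3824) = 34416)
((k(1) - 60)**2 + Q)/(26457 - 4613) = ((17 - 60)**2 + 34416)/(26457 - 4613) = ((-43)**2 + 34416)/21844 = (1849 + 34416)*(1/21844) = 36265*(1/21844) = 36265/21844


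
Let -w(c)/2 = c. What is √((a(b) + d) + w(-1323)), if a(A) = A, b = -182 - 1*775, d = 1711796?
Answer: √1713485 ≈ 1309.0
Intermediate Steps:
b = -957 (b = -182 - 775 = -957)
w(c) = -2*c
√((a(b) + d) + w(-1323)) = √((-957 + 1711796) - 2*(-1323)) = √(1710839 + 2646) = √1713485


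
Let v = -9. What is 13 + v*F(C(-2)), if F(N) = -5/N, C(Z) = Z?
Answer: -19/2 ≈ -9.5000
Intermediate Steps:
13 + v*F(C(-2)) = 13 - (-45)/(-2) = 13 - (-45)*(-1)/2 = 13 - 9*5/2 = 13 - 45/2 = -19/2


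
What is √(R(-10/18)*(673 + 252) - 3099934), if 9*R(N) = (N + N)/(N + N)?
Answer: I*√27898481/3 ≈ 1760.6*I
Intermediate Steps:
R(N) = ⅑ (R(N) = ((N + N)/(N + N))/9 = ((2*N)/((2*N)))/9 = ((2*N)*(1/(2*N)))/9 = (⅑)*1 = ⅑)
√(R(-10/18)*(673 + 252) - 3099934) = √((673 + 252)/9 - 3099934) = √((⅑)*925 - 3099934) = √(925/9 - 3099934) = √(-27898481/9) = I*√27898481/3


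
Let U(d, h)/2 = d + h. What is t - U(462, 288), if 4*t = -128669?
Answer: -134669/4 ≈ -33667.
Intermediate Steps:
t = -128669/4 (t = (¼)*(-128669) = -128669/4 ≈ -32167.)
U(d, h) = 2*d + 2*h (U(d, h) = 2*(d + h) = 2*d + 2*h)
t - U(462, 288) = -128669/4 - (2*462 + 2*288) = -128669/4 - (924 + 576) = -128669/4 - 1*1500 = -128669/4 - 1500 = -134669/4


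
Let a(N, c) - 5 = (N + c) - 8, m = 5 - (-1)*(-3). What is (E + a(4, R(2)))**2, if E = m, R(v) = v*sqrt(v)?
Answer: 17 + 12*sqrt(2) ≈ 33.971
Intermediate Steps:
R(v) = v**(3/2)
m = 2 (m = 5 - 1*3 = 5 - 3 = 2)
a(N, c) = -3 + N + c (a(N, c) = 5 + ((N + c) - 8) = 5 + (-8 + N + c) = -3 + N + c)
E = 2
(E + a(4, R(2)))**2 = (2 + (-3 + 4 + 2**(3/2)))**2 = (2 + (-3 + 4 + 2*sqrt(2)))**2 = (2 + (1 + 2*sqrt(2)))**2 = (3 + 2*sqrt(2))**2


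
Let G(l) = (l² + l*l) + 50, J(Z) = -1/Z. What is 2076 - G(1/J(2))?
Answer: 2018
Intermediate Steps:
G(l) = 50 + 2*l² (G(l) = (l² + l²) + 50 = 2*l² + 50 = 50 + 2*l²)
2076 - G(1/J(2)) = 2076 - (50 + 2*(1/(-1/2))²) = 2076 - (50 + 2*(1/(-1*½))²) = 2076 - (50 + 2*(1/(-½))²) = 2076 - (50 + 2*(-2)²) = 2076 - (50 + 2*4) = 2076 - (50 + 8) = 2076 - 1*58 = 2076 - 58 = 2018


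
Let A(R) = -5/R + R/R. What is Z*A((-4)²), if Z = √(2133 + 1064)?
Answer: 11*√3197/16 ≈ 38.873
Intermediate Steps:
Z = √3197 ≈ 56.542
A(R) = 1 - 5/R (A(R) = -5/R + 1 = 1 - 5/R)
Z*A((-4)²) = √3197*((-5 + (-4)²)/((-4)²)) = √3197*((-5 + 16)/16) = √3197*((1/16)*11) = √3197*(11/16) = 11*√3197/16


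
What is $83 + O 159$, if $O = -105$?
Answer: $-16612$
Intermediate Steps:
$83 + O 159 = 83 - 16695 = -16612$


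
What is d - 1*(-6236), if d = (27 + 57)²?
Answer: 13292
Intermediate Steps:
d = 7056 (d = 84² = 7056)
d - 1*(-6236) = 7056 - 1*(-6236) = 7056 + 6236 = 13292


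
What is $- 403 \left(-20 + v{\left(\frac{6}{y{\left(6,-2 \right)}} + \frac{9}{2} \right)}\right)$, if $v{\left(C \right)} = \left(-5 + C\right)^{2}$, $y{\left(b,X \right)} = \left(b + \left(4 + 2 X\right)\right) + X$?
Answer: $7657$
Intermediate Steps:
$y{\left(b,X \right)} = 4 + b + 3 X$ ($y{\left(b,X \right)} = \left(4 + b + 2 X\right) + X = 4 + b + 3 X$)
$- 403 \left(-20 + v{\left(\frac{6}{y{\left(6,-2 \right)}} + \frac{9}{2} \right)}\right) = - 403 \left(-20 + \left(-5 + \left(\frac{6}{4 + 6 + 3 \left(-2\right)} + \frac{9}{2}\right)\right)^{2}\right) = - 403 \left(-20 + \left(-5 + \left(\frac{6}{4 + 6 - 6} + 9 \cdot \frac{1}{2}\right)\right)^{2}\right) = - 403 \left(-20 + \left(-5 + \left(\frac{6}{4} + \frac{9}{2}\right)\right)^{2}\right) = - 403 \left(-20 + \left(-5 + \left(6 \cdot \frac{1}{4} + \frac{9}{2}\right)\right)^{2}\right) = - 403 \left(-20 + \left(-5 + \left(\frac{3}{2} + \frac{9}{2}\right)\right)^{2}\right) = - 403 \left(-20 + \left(-5 + 6\right)^{2}\right) = - 403 \left(-20 + 1^{2}\right) = - 403 \left(-20 + 1\right) = \left(-403\right) \left(-19\right) = 7657$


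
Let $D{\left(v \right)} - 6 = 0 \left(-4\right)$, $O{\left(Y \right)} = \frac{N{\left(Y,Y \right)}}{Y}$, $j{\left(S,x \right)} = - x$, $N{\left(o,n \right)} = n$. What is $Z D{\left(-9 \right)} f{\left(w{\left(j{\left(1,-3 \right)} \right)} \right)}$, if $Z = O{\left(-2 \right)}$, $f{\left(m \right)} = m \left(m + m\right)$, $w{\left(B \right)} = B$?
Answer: $108$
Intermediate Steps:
$O{\left(Y \right)} = 1$ ($O{\left(Y \right)} = \frac{Y}{Y} = 1$)
$D{\left(v \right)} = 6$ ($D{\left(v \right)} = 6 + 0 \left(-4\right) = 6 + 0 = 6$)
$f{\left(m \right)} = 2 m^{2}$ ($f{\left(m \right)} = m 2 m = 2 m^{2}$)
$Z = 1$
$Z D{\left(-9 \right)} f{\left(w{\left(j{\left(1,-3 \right)} \right)} \right)} = 1 \cdot 6 \cdot 2 \left(\left(-1\right) \left(-3\right)\right)^{2} = 6 \cdot 2 \cdot 3^{2} = 6 \cdot 2 \cdot 9 = 6 \cdot 18 = 108$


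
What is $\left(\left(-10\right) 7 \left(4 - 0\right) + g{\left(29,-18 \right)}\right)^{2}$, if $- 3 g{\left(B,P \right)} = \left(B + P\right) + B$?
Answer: $\frac{774400}{9} \approx 86045.0$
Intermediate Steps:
$g{\left(B,P \right)} = - \frac{2 B}{3} - \frac{P}{3}$ ($g{\left(B,P \right)} = - \frac{\left(B + P\right) + B}{3} = - \frac{P + 2 B}{3} = - \frac{2 B}{3} - \frac{P}{3}$)
$\left(\left(-10\right) 7 \left(4 - 0\right) + g{\left(29,-18 \right)}\right)^{2} = \left(\left(-10\right) 7 \left(4 - 0\right) - \frac{40}{3}\right)^{2} = \left(- 70 \left(4 + 0\right) + \left(- \frac{58}{3} + 6\right)\right)^{2} = \left(\left(-70\right) 4 - \frac{40}{3}\right)^{2} = \left(-280 - \frac{40}{3}\right)^{2} = \left(- \frac{880}{3}\right)^{2} = \frac{774400}{9}$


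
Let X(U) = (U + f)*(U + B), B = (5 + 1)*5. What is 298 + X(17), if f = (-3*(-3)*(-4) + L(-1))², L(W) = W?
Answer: 65440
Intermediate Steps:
B = 30 (B = 6*5 = 30)
f = 1369 (f = (-3*(-3)*(-4) - 1)² = (9*(-4) - 1)² = (-36 - 1)² = (-37)² = 1369)
X(U) = (30 + U)*(1369 + U) (X(U) = (U + 1369)*(U + 30) = (1369 + U)*(30 + U) = (30 + U)*(1369 + U))
298 + X(17) = 298 + (41070 + 17² + 1399*17) = 298 + (41070 + 289 + 23783) = 298 + 65142 = 65440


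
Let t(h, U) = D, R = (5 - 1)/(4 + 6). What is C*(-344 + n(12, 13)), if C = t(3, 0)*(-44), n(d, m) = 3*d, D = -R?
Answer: -27104/5 ≈ -5420.8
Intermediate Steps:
R = ⅖ (R = 4/10 = 4*(⅒) = ⅖ ≈ 0.40000)
D = -⅖ (D = -1*⅖ = -⅖ ≈ -0.40000)
t(h, U) = -⅖
C = 88/5 (C = -⅖*(-44) = 88/5 ≈ 17.600)
C*(-344 + n(12, 13)) = 88*(-344 + 3*12)/5 = 88*(-344 + 36)/5 = (88/5)*(-308) = -27104/5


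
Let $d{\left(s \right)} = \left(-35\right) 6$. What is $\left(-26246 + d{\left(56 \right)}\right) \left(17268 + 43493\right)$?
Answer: $-1607493016$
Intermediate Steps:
$d{\left(s \right)} = -210$
$\left(-26246 + d{\left(56 \right)}\right) \left(17268 + 43493\right) = \left(-26246 - 210\right) \left(17268 + 43493\right) = \left(-26456\right) 60761 = -1607493016$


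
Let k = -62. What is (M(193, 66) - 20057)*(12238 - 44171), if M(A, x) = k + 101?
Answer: 639234794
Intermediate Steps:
M(A, x) = 39 (M(A, x) = -62 + 101 = 39)
(M(193, 66) - 20057)*(12238 - 44171) = (39 - 20057)*(12238 - 44171) = -20018*(-31933) = 639234794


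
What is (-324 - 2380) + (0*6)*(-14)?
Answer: -2704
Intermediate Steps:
(-324 - 2380) + (0*6)*(-14) = -2704 + 0*(-14) = -2704 + 0 = -2704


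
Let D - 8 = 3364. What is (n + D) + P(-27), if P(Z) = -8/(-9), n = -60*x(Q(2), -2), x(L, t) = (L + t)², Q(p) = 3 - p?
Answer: 29816/9 ≈ 3312.9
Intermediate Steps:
D = 3372 (D = 8 + 3364 = 3372)
n = -60 (n = -60*((3 - 1*2) - 2)² = -60*((3 - 2) - 2)² = -60*(1 - 2)² = -60*(-1)² = -60*1 = -60)
P(Z) = 8/9 (P(Z) = -8*(-⅑) = 8/9)
(n + D) + P(-27) = (-60 + 3372) + 8/9 = 3312 + 8/9 = 29816/9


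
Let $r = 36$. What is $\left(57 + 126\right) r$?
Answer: $6588$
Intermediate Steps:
$\left(57 + 126\right) r = \left(57 + 126\right) 36 = 183 \cdot 36 = 6588$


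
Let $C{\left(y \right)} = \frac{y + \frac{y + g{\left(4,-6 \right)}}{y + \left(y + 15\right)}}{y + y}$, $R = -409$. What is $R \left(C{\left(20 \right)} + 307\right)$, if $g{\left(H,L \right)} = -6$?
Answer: $- \frac{138347113}{1100} \approx -1.2577 \cdot 10^{5}$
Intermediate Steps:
$C{\left(y \right)} = \frac{y + \frac{-6 + y}{15 + 2 y}}{2 y}$ ($C{\left(y \right)} = \frac{y + \frac{y - 6}{y + \left(y + 15\right)}}{y + y} = \frac{y + \frac{-6 + y}{y + \left(15 + y\right)}}{2 y} = \left(y + \frac{-6 + y}{15 + 2 y}\right) \frac{1}{2 y} = \frac{y + \frac{-6 + y}{15 + 2 y}}{2 y}$)
$R \left(C{\left(20 \right)} + 307\right) = - 409 \left(\frac{-3 + 20^{2} + 8 \cdot 20}{20 \left(15 + 2 \cdot 20\right)} + 307\right) = - 409 \left(\frac{-3 + 400 + 160}{20 \left(15 + 40\right)} + 307\right) = - 409 \left(\frac{1}{20} \cdot \frac{1}{55} \cdot 557 + 307\right) = - 409 \left(\frac{557}{1100} + 307\right) = \left(-409\right) \frac{338257}{1100} = - \frac{138347113}{1100}$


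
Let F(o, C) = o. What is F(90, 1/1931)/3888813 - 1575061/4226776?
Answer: -2041579094251/5479047152296 ≈ -0.37262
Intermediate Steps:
F(90, 1/1931)/3888813 - 1575061/4226776 = 90/3888813 - 1575061/4226776 = 90*(1/3888813) - 1575061*1/4226776 = 30/1296271 - 1575061/4226776 = -2041579094251/5479047152296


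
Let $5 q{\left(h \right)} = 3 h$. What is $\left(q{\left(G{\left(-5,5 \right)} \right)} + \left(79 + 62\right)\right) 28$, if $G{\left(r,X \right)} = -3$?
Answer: $\frac{19488}{5} \approx 3897.6$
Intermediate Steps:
$q{\left(h \right)} = \frac{3 h}{5}$
$\left(q{\left(G{\left(-5,5 \right)} \right)} + \left(79 + 62\right)\right) 28 = \left(\frac{3}{5} \left(-3\right) + \left(79 + 62\right)\right) 28 = \left(- \frac{9}{5} + 141\right) 28 = \frac{696}{5} \cdot 28 = \frac{19488}{5}$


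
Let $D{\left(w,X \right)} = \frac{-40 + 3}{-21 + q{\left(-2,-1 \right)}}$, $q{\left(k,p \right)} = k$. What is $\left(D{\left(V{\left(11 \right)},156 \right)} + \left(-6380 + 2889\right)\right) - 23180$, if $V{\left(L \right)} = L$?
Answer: $- \frac{613396}{23} \approx -26669.0$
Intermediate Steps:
$D{\left(w,X \right)} = \frac{37}{23}$ ($D{\left(w,X \right)} = \frac{-40 + 3}{-21 - 2} = - \frac{37}{-23} = \left(-37\right) \left(- \frac{1}{23}\right) = \frac{37}{23}$)
$\left(D{\left(V{\left(11 \right)},156 \right)} + \left(-6380 + 2889\right)\right) - 23180 = \left(\frac{37}{23} + \left(-6380 + 2889\right)\right) - 23180 = \left(\frac{37}{23} - 3491\right) - 23180 = - \frac{80256}{23} - 23180 = - \frac{613396}{23}$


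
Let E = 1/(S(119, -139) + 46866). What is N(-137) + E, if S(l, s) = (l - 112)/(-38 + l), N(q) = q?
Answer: -520072880/3796153 ≈ -137.00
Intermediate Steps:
S(l, s) = (-112 + l)/(-38 + l)
E = 81/3796153 (E = 1/((-112 + 119)/(-38 + 119) + 46866) = 1/(7/81 + 46866) = 1/(3796153/81) = 81/3796153 ≈ 2.1337e-5)
N(-137) + E = -137 + 81/3796153 = -520072880/3796153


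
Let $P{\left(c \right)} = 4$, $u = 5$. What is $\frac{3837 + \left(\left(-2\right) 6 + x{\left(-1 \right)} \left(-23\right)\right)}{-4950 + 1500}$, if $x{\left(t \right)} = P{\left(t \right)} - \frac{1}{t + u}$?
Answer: $- \frac{997}{920} \approx -1.0837$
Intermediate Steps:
$x{\left(t \right)} = 4 - \frac{1}{5 + t}$ ($x{\left(t \right)} = 4 - \frac{1}{t + 5} = 4 - \frac{1}{5 + t}$)
$\frac{3837 + \left(\left(-2\right) 6 + x{\left(-1 \right)} \left(-23\right)\right)}{-4950 + 1500} = \frac{3837 + \left(\left(-2\right) 6 + \frac{19 + 4 \left(-1\right)}{5 - 1} \left(-23\right)\right)}{-4950 + 1500} = \frac{3837 + \left(-12 + \frac{19 - 4}{4} \left(-23\right)\right)}{-3450} = \left(3837 + \left(-12 + \frac{1}{4} \cdot 15 \left(-23\right)\right)\right) \left(- \frac{1}{3450}\right) = \left(3837 + \left(-12 + \frac{15}{4} \left(-23\right)\right)\right) \left(- \frac{1}{3450}\right) = \left(3837 - \frac{393}{4}\right) \left(- \frac{1}{3450}\right) = \frac{14955}{4} \left(- \frac{1}{3450}\right) = - \frac{997}{920}$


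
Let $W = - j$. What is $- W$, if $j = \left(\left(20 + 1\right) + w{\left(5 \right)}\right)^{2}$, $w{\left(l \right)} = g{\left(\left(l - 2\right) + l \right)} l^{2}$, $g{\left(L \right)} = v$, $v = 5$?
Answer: $21316$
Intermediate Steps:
$g{\left(L \right)} = 5$
$w{\left(l \right)} = 5 l^{2}$
$j = 21316$ ($j = \left(\left(20 + 1\right) + 5 \cdot 5^{2}\right)^{2} = \left(21 + 5 \cdot 25\right)^{2} = \left(21 + 125\right)^{2} = 146^{2} = 21316$)
$W = -21316$ ($W = \left(-1\right) 21316 = -21316$)
$- W = \left(-1\right) \left(-21316\right) = 21316$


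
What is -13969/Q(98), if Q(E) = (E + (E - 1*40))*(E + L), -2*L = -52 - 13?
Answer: -13969/20358 ≈ -0.68617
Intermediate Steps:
L = 65/2 (L = -(-52 - 13)/2 = -½*(-65) = 65/2 ≈ 32.500)
Q(E) = (-40 + 2*E)*(65/2 + E) (Q(E) = (E + (E - 1*40))*(E + 65/2) = (E + (E - 40))*(65/2 + E) = (E + (-40 + E))*(65/2 + E) = (-40 + 2*E)*(65/2 + E))
-13969/Q(98) = -13969/(-1300 + 2*98² + 25*98) = -13969/(-1300 + 2*9604 + 2450) = -13969/(-1300 + 19208 + 2450) = -13969/20358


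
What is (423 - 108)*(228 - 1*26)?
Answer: 63630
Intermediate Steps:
(423 - 108)*(228 - 1*26) = 315*(228 - 26) = 315*202 = 63630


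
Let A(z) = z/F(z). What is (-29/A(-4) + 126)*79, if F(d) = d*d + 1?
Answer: 78763/4 ≈ 19691.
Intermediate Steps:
F(d) = 1 + d² (F(d) = d² + 1 = 1 + d²)
A(z) = z/(1 + z²)
(-29/A(-4) + 126)*79 = (-29/((-4/(1 + (-4)²))) + 126)*79 = (-29/((-4/(1 + 16))) + 126)*79 = (-29/((-4/17)) + 126)*79 = (-29/((-4*1/17)) + 126)*79 = (-29/(-4/17) + 126)*79 = (-29*(-17/4) + 126)*79 = (493/4 + 126)*79 = (997/4)*79 = 78763/4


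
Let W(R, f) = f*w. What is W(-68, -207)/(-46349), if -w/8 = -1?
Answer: 1656/46349 ≈ 0.035729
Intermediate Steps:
w = 8 (w = -8*(-1) = 8)
W(R, f) = 8*f (W(R, f) = f*8 = 8*f)
W(-68, -207)/(-46349) = (8*(-207))/(-46349) = -1656*(-1/46349) = 1656/46349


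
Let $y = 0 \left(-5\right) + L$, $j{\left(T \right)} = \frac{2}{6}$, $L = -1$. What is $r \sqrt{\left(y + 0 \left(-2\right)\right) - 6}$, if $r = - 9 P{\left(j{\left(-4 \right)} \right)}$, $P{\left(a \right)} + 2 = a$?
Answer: $15 i \sqrt{7} \approx 39.686 i$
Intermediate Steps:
$j{\left(T \right)} = \frac{1}{3}$ ($j{\left(T \right)} = 2 \cdot \frac{1}{6} = \frac{1}{3}$)
$y = -1$ ($y = 0 \left(-5\right) - 1 = 0 - 1 = -1$)
$P{\left(a \right)} = -2 + a$
$r = 15$ ($r = - 9 \left(-2 + \frac{1}{3}\right) = \left(-9\right) \left(- \frac{5}{3}\right) = 15$)
$r \sqrt{\left(y + 0 \left(-2\right)\right) - 6} = 15 \sqrt{\left(-1 + 0 \left(-2\right)\right) - 6} = 15 \sqrt{\left(-1 + 0\right) - 6} = 15 \sqrt{-1 - 6} = 15 \sqrt{-7} = 15 i \sqrt{7}$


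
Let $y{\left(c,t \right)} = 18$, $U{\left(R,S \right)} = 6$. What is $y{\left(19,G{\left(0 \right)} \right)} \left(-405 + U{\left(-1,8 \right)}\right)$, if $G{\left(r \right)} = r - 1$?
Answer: $-7182$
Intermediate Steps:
$G{\left(r \right)} = -1 + r$
$y{\left(19,G{\left(0 \right)} \right)} \left(-405 + U{\left(-1,8 \right)}\right) = 18 \left(-405 + 6\right) = 18 \left(-399\right) = -7182$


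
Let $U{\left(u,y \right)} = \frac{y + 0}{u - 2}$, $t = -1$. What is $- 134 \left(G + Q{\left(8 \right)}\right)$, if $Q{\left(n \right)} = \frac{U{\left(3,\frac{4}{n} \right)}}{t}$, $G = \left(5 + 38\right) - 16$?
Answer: $-3551$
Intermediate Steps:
$U{\left(u,y \right)} = \frac{y}{-2 + u}$
$G = 27$ ($G = 43 - 16 = 27$)
$Q{\left(n \right)} = - \frac{4}{n}$ ($Q{\left(n \right)} = \frac{\frac{4}{n} \frac{1}{-2 + 3}}{-1} = \frac{4 \frac{1}{n}}{1} \left(-1\right) = \frac{4}{n} 1 \left(-1\right) = \frac{4}{n} \left(-1\right) = - \frac{4}{n}$)
$- 134 \left(G + Q{\left(8 \right)}\right) = - 134 \left(27 - \frac{4}{8}\right) = - 134 \left(27 - \frac{1}{2}\right) = \left(-134\right) \frac{53}{2} = -3551$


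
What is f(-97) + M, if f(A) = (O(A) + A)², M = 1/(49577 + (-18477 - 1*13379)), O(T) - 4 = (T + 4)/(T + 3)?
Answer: 1325622975757/156582756 ≈ 8466.0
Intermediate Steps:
O(T) = 4 + (4 + T)/(3 + T) (O(T) = 4 + (T + 4)/(T + 3) = 4 + (4 + T)/(3 + T))
M = 1/17721 (M = 1/(49577 + (-18477 - 13379)) = 1/(49577 - 31856) = 1/17721 ≈ 5.6430e-5)
f(A) = (A + (16 + 5*A)/(3 + A))² (f(A) = ((16 + 5*A)/(3 + A) + A)² = (A + (16 + 5*A)/(3 + A))²)
f(-97) + M = (16 + (-97)² + 8*(-97))²/(3 - 97)² + 1/17721 = (16 + 9409 - 776)²/(-94)² + 1/17721 = (1/8836)*8649² + 1/17721 = (1/8836)*74805201 + 1/17721 = 74805201/8836 + 1/17721 = 1325622975757/156582756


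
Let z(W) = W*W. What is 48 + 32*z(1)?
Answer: 80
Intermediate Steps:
z(W) = W²
48 + 32*z(1) = 48 + 32*1² = 48 + 32*1 = 48 + 32 = 80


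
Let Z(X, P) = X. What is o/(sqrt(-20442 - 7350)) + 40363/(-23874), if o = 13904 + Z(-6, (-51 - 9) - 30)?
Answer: -40363/23874 - 6949*I*sqrt(193)/1158 ≈ -1.6907 - 83.367*I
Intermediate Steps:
o = 13898 (o = 13904 - 6 = 13898)
o/(sqrt(-20442 - 7350)) + 40363/(-23874) = 13898/(sqrt(-20442 - 7350)) + 40363/(-23874) = 13898/(sqrt(-27792)) + 40363*(-1/23874) = 13898/((12*I*sqrt(193))) - 40363/23874 = 13898*(-I*sqrt(193)/2316) - 40363/23874 = -6949*I*sqrt(193)/1158 - 40363/23874 = -40363/23874 - 6949*I*sqrt(193)/1158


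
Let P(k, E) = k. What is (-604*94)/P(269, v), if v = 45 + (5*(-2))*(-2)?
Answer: -56776/269 ≈ -211.06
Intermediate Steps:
v = 65 (v = 45 - 10*(-2) = 45 + 20 = 65)
(-604*94)/P(269, v) = -604*94/269 = -56776*1/269 = -56776/269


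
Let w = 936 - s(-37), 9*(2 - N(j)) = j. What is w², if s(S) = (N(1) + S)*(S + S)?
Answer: 223801600/81 ≈ 2.7630e+6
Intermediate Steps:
N(j) = 2 - j/9
s(S) = 2*S*(17/9 + S) (s(S) = ((2 - ⅑*1) + S)*(S + S) = ((2 - ⅑) + S)*(2*S) = (17/9 + S)*(2*S) = 2*S*(17/9 + S))
w = -14960/9 (w = 936 - 2*(-37)*(17 + 9*(-37))/9 = 936 - 2*(-37)*(17 - 333)/9 = 936 - 2*(-37)*(-316)/9 = 936 - 1*23384/9 = 936 - 23384/9 = -14960/9 ≈ -1662.2)
w² = (-14960/9)² = 223801600/81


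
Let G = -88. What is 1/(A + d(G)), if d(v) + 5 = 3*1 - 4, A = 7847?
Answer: 1/7841 ≈ 0.00012753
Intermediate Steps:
d(v) = -6 (d(v) = -5 + (3*1 - 4) = -5 + (3 - 4) = -5 - 1 = -6)
1/(A + d(G)) = 1/(7847 - 6) = 1/7841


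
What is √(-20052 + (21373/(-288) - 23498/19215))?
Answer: I*√5871704067530/17080 ≈ 141.87*I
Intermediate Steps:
√(-20052 + (21373/(-288) - 23498/19215)) = √(-20052 + (21373*(-1/288) - 23498*1/19215)) = √(-20052 + (-21373/288 - 23498/19215)) = √(-20052 - 5153699/68320) = √(-1375106339/68320) = I*√5871704067530/17080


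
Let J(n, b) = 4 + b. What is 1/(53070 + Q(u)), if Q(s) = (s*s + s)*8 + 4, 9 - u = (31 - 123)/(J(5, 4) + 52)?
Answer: 225/12160322 ≈ 1.8503e-5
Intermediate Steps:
u = 158/15 (u = 9 - (31 - 123)/((4 + 4) + 52) = 9 - (-92)/(8 + 52) = 9 - (-92)/60 = 9 - 1*(-23/15) = 9 + 23/15 = 158/15 ≈ 10.533)
Q(s) = 4 + 8*s + 8*s² (Q(s) = (s² + s)*8 + 4 = (s + s²)*8 + 4 = (8*s + 8*s²) + 4 = 4 + 8*s + 8*s²)
1/(53070 + Q(u)) = 1/(53070 + (4 + 8*(158/15) + 8*(158/15)²)) = 1/(53070 + (4 + 1264/15 + 8*(24964/225))) = 1/(53070 + (4 + 1264/15 + 199712/225)) = 1/(53070 + 219572/225) = 1/(12160322/225) = 225/12160322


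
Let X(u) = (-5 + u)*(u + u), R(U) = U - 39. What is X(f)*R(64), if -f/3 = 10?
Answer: 52500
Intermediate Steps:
f = -30 (f = -3*10 = -30)
R(U) = -39 + U
X(u) = 2*u*(-5 + u) (X(u) = (-5 + u)*(2*u) = 2*u*(-5 + u))
X(f)*R(64) = (2*(-30)*(-5 - 30))*(-39 + 64) = (2*(-30)*(-35))*25 = 2100*25 = 52500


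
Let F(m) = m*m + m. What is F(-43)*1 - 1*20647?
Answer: -18841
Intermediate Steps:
F(m) = m + m² (F(m) = m² + m = m + m²)
F(-43)*1 - 1*20647 = -43*(1 - 43)*1 - 1*20647 = -43*(-42)*1 - 20647 = 1806*1 - 20647 = 1806 - 20647 = -18841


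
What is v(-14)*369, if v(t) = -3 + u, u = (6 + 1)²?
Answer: 16974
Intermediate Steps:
u = 49 (u = 7² = 49)
v(t) = 46 (v(t) = -3 + 49 = 46)
v(-14)*369 = 46*369 = 16974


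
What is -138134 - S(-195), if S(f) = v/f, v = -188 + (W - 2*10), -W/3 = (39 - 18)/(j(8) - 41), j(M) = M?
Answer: -296299697/2145 ≈ -1.3814e+5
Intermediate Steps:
W = 21/11 (W = -3*(39 - 18)/(8 - 41) = -63/(-33) = -63*(-1)/33 = -3*(-7/11) = 21/11 ≈ 1.9091)
v = -2267/11 (v = -188 + (21/11 - 2*10) = -188 + (21/11 - 1*20) = -188 + (21/11 - 20) = -188 - 199/11 = -2267/11 ≈ -206.09)
S(f) = -2267/(11*f)
-138134 - S(-195) = -138134 - (-2267)/(11*(-195)) = -138134 - (-2267)*(-1)/(11*195) = -138134 - 1*2267/2145 = -138134 - 2267/2145 = -296299697/2145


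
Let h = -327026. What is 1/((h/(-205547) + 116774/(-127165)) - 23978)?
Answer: -26138384255/626728593950478 ≈ -4.1706e-5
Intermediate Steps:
1/((h/(-205547) + 116774/(-127165)) - 23978) = 1/((-327026/(-205547) + 116774/(-127165)) - 23978) = 1/((-327026*(-1/205547) + 116774*(-1/127165)) - 23978) = 1/((327026/205547 - 116774/127165) - 23978) = 1/(17583715912/26138384255 - 23978) = 1/(-626728593950478/26138384255) = -26138384255/626728593950478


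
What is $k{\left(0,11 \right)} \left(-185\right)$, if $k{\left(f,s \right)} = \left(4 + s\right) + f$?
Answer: $-2775$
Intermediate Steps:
$k{\left(f,s \right)} = 4 + f + s$
$k{\left(0,11 \right)} \left(-185\right) = \left(4 + 0 + 11\right) \left(-185\right) = 15 \left(-185\right) = -2775$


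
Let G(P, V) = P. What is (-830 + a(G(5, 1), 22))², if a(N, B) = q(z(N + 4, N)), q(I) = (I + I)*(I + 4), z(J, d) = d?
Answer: 547600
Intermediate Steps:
q(I) = 2*I*(4 + I) (q(I) = (2*I)*(4 + I) = 2*I*(4 + I))
a(N, B) = 2*N*(4 + N)
(-830 + a(G(5, 1), 22))² = (-830 + 2*5*(4 + 5))² = (-830 + 2*5*9)² = (-830 + 90)² = (-740)² = 547600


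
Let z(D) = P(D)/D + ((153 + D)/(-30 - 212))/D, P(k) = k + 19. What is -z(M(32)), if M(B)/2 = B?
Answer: -19869/15488 ≈ -1.2829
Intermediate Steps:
P(k) = 19 + k
M(B) = 2*B
z(D) = (19 + D)/D + (-153/242 - D/242)/D (z(D) = (19 + D)/D + ((153 + D)/(-30 - 212))/D = (19 + D)/D + ((153 + D)/(-242))/D = (19 + D)/D + ((153 + D)*(-1/242))/D = (19 + D)/D + (-153/242 - D/242)/D)
-z(M(32)) = -(4445 + 241*(2*32))/(242*(2*32)) = -(4445 + 241*64)/(242*64) = -(4445 + 15424)/(242*64) = -19869/(242*64) = -1*19869/15488 = -19869/15488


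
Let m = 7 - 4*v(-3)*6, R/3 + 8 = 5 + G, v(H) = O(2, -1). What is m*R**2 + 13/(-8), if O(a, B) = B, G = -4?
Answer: 109355/8 ≈ 13669.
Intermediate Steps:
v(H) = -1
R = -21 (R = -24 + 3*(5 - 4) = -24 + 3*1 = -24 + 3 = -21)
m = 31 (m = 7 - 4*(-1)*6 = 7 - (-4)*6 = 7 - 1*(-24) = 7 + 24 = 31)
m*R**2 + 13/(-8) = 31*(-21)**2 + 13/(-8) = 31*441 + 13*(-1/8) = 13671 - 13/8 = 109355/8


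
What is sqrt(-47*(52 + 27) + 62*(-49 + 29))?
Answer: I*sqrt(4953) ≈ 70.378*I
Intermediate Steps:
sqrt(-47*(52 + 27) + 62*(-49 + 29)) = sqrt(-47*79 + 62*(-20)) = sqrt(-3713 - 1240) = sqrt(-4953) = I*sqrt(4953)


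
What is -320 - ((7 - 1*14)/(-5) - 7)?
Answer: -1572/5 ≈ -314.40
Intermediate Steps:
-320 - ((7 - 1*14)/(-5) - 7) = -320 - (-(7 - 14)/5 - 7) = -320 - (-⅕*(-7) - 7) = -320 - (7/5 - 7) = -320 - 1*(-28/5) = -320 + 28/5 = -1572/5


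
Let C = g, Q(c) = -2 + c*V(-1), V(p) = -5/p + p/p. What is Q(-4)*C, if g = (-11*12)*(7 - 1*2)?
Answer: 17160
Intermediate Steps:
V(p) = 1 - 5/p (V(p) = -5/p + 1 = 1 - 5/p)
g = -660 (g = -132*(7 - 2) = -132*5 = -660)
Q(c) = -2 + 6*c (Q(c) = -2 + c*((-5 - 1)/(-1)) = -2 + c*(-1*(-6)) = -2 + c*6 = -2 + 6*c)
C = -660
Q(-4)*C = (-2 + 6*(-4))*(-660) = (-2 - 24)*(-660) = -26*(-660) = 17160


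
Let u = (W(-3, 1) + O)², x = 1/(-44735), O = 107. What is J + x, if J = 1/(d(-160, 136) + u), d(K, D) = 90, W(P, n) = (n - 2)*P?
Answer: 283/4741910 ≈ 5.9681e-5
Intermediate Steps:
W(P, n) = P*(-2 + n) (W(P, n) = (-2 + n)*P = P*(-2 + n))
x = -1/44735 ≈ -2.2354e-5
u = 12100 (u = (-3*(-2 + 1) + 107)² = (-3*(-1) + 107)² = (3 + 107)² = 110² = 12100)
J = 1/12190 (J = 1/(90 + 12100) = 1/12190 ≈ 8.2035e-5)
J + x = 1/12190 - 1/44735 = 283/4741910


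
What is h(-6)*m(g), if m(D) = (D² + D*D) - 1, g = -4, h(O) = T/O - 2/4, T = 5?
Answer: -124/3 ≈ -41.333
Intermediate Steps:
h(O) = -½ + 5/O (h(O) = 5/O - 2/4 = 5/O - 2*¼ = 5/O - ½ = -½ + 5/O)
m(D) = -1 + 2*D² (m(D) = (D² + D²) - 1 = 2*D² - 1 = -1 + 2*D²)
h(-6)*m(g) = ((½)*(10 - 1*(-6))/(-6))*(-1 + 2*(-4)²) = ((½)*(-⅙)*(10 + 6))*(-1 + 2*16) = ((½)*(-⅙)*16)*(-1 + 32) = -4/3*31 = -124/3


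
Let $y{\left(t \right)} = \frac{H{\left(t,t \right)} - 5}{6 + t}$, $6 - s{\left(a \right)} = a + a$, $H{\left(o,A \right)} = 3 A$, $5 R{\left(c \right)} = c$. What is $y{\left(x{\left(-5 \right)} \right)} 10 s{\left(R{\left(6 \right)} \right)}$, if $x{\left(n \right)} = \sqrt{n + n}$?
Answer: $18 i \sqrt{10} \approx 56.921 i$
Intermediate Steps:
$R{\left(c \right)} = \frac{c}{5}$
$s{\left(a \right)} = 6 - 2 a$ ($s{\left(a \right)} = 6 - \left(a + a\right) = 6 - 2 a$)
$x{\left(n \right)} = \sqrt{2} \sqrt{n}$ ($x{\left(n \right)} = \sqrt{2 n} = \sqrt{2} \sqrt{n}$)
$y{\left(t \right)} = \frac{-5 + 3 t}{6 + t}$ ($y{\left(t \right)} = \frac{3 t - 5}{6 + t} = \frac{-5 + 3 t}{6 + t}$)
$y{\left(x{\left(-5 \right)} \right)} 10 s{\left(R{\left(6 \right)} \right)} = \frac{-5 + 3 \sqrt{2} \sqrt{-5}}{6 + \sqrt{2} \sqrt{-5}} \cdot 10 \left(6 - 2 \cdot \frac{1}{5} \cdot 6\right) = \frac{-5 + 3 \sqrt{2} i \sqrt{5}}{6 + \sqrt{2} i \sqrt{5}} \cdot 10 \left(6 - \frac{12}{5}\right) = \frac{-5 + 3 i \sqrt{10}}{6 + i \sqrt{10}} \cdot 10 \left(6 - \frac{12}{5}\right) = \frac{-5 + 3 i \sqrt{10}}{6 + i \sqrt{10}} \cdot 10 \cdot \frac{18}{5} = \frac{10 \left(-5 + 3 i \sqrt{10}\right)}{6 + i \sqrt{10}} \cdot \frac{18}{5} = \frac{36 \left(-5 + 3 i \sqrt{10}\right)}{6 + i \sqrt{10}}$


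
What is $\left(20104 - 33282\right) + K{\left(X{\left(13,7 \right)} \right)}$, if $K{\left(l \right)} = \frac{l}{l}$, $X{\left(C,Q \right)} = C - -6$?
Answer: $-13177$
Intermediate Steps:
$X{\left(C,Q \right)} = 6 + C$ ($X{\left(C,Q \right)} = C + 6 = 6 + C$)
$K{\left(l \right)} = 1$
$\left(20104 - 33282\right) + K{\left(X{\left(13,7 \right)} \right)} = \left(20104 - 33282\right) + 1 = -13178 + 1 = -13177$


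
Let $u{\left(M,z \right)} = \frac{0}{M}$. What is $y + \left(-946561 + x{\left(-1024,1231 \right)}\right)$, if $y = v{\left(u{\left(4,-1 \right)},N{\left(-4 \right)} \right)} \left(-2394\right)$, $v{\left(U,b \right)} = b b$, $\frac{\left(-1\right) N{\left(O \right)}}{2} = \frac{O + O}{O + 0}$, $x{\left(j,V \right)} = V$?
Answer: $-983634$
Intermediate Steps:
$u{\left(M,z \right)} = 0$
$N{\left(O \right)} = -4$ ($N{\left(O \right)} = - 2 \frac{O + O}{O + 0} = - 2 \frac{2 O}{O} = \left(-2\right) 2 = -4$)
$v{\left(U,b \right)} = b^{2}$
$y = -38304$ ($y = \left(-4\right)^{2} \left(-2394\right) = 16 \left(-2394\right) = -38304$)
$y + \left(-946561 + x{\left(-1024,1231 \right)}\right) = -38304 + \left(-946561 + 1231\right) = -38304 - 945330 = -983634$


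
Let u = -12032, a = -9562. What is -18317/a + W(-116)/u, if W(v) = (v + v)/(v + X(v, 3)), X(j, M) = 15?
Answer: 1391074135/726253024 ≈ 1.9154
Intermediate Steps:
W(v) = 2*v/(15 + v) (W(v) = (v + v)/(v + 15) = (2*v)/(15 + v) = 2*v/(15 + v))
-18317/a + W(-116)/u = -18317/(-9562) + (2*(-116)/(15 - 116))/(-12032) = -18317*(-1/9562) + (2*(-116)/(-101))*(-1/12032) = 18317/9562 + (2*(-116)*(-1/101))*(-1/12032) = 18317/9562 + (232/101)*(-1/12032) = 18317/9562 - 29/151904 = 1391074135/726253024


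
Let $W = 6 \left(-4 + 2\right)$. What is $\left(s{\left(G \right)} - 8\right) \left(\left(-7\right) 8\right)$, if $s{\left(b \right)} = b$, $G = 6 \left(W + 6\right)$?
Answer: $2464$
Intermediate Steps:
$W = -12$ ($W = 6 \left(-2\right) = -12$)
$G = -36$ ($G = 6 \left(-12 + 6\right) = 6 \left(-6\right) = -36$)
$\left(s{\left(G \right)} - 8\right) \left(\left(-7\right) 8\right) = \left(-36 - 8\right) \left(\left(-7\right) 8\right) = \left(-44\right) \left(-56\right) = 2464$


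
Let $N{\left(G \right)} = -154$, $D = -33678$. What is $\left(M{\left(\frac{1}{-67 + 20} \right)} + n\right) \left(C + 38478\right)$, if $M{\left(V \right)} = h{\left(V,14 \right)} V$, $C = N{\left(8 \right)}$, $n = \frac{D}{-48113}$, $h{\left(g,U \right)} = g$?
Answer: $\frac{219457418620}{8175509} \approx 26843.0$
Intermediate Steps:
$n = \frac{33678}{48113}$ ($n = - \frac{33678}{-48113} = \left(-33678\right) \left(- \frac{1}{48113}\right) = \frac{33678}{48113} \approx 0.69998$)
$C = -154$
$M{\left(V \right)} = V^{2}$ ($M{\left(V \right)} = V V = V^{2}$)
$\left(M{\left(\frac{1}{-67 + 20} \right)} + n\right) \left(C + 38478\right) = \left(\left(\frac{1}{-67 + 20}\right)^{2} + \frac{33678}{48113}\right) \left(-154 + 38478\right) = \left(\left(\frac{1}{-47}\right)^{2} + \frac{33678}{48113}\right) 38324 = \left(\left(- \frac{1}{47}\right)^{2} + \frac{33678}{48113}\right) 38324 = \left(\frac{1}{2209} + \frac{33678}{48113}\right) 38324 = \frac{74442815}{106281617} \cdot 38324 = \frac{219457418620}{8175509}$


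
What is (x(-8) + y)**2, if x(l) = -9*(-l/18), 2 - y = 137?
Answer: 19321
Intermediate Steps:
y = -135 (y = 2 - 1*137 = 2 - 137 = -135)
x(l) = l/2 (x(l) = -(-1)*l/2 = l/2)
(x(-8) + y)**2 = ((1/2)*(-8) - 135)**2 = (-4 - 135)**2 = (-139)**2 = 19321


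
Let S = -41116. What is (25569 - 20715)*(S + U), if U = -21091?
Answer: -301952778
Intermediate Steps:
(25569 - 20715)*(S + U) = (25569 - 20715)*(-41116 - 21091) = 4854*(-62207) = -301952778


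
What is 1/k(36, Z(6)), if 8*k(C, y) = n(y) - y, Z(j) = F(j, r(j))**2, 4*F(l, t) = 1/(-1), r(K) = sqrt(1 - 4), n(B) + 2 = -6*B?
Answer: -128/39 ≈ -3.2821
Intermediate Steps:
n(B) = -2 - 6*B
r(K) = I*sqrt(3) (r(K) = sqrt(-3) = I*sqrt(3))
F(l, t) = -1/4 (F(l, t) = (1/4)/(-1) = (1/4)*(-1) = -1/4)
Z(j) = 1/16 (Z(j) = (-1/4)**2 = 1/16)
k(C, y) = -1/4 - 7*y/8 (k(C, y) = ((-2 - 6*y) - y)/8 = (-2 - 7*y)/8 = -1/4 - 7*y/8)
1/k(36, Z(6)) = 1/(-1/4 - 7/8*1/16) = 1/(-1/4 - 7/128) = 1/(-39/128) = -128/39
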